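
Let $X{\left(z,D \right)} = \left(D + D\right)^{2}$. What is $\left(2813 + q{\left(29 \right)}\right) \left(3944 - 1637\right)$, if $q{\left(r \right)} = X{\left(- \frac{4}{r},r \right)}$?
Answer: $14250339$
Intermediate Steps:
$X{\left(z,D \right)} = 4 D^{2}$ ($X{\left(z,D \right)} = \left(2 D\right)^{2} = 4 D^{2}$)
$q{\left(r \right)} = 4 r^{2}$
$\left(2813 + q{\left(29 \right)}\right) \left(3944 - 1637\right) = \left(2813 + 4 \cdot 29^{2}\right) \left(3944 - 1637\right) = \left(2813 + 4 \cdot 841\right) 2307 = \left(2813 + 3364\right) 2307 = 6177 \cdot 2307 = 14250339$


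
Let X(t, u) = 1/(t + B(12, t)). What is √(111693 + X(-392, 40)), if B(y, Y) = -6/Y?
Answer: √659289724494529/76829 ≈ 334.21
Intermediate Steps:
X(t, u) = 1/(t - 6/t)
√(111693 + X(-392, 40)) = √(111693 - 392/(-6 + (-392)²)) = √(111693 - 392/(-6 + 153664)) = √(111693 - 392/153658) = √(111693 - 392*1/153658) = √(111693 - 196/76829) = √(8581261301/76829) = √659289724494529/76829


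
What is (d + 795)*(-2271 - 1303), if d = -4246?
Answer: 12333874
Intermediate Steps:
(d + 795)*(-2271 - 1303) = (-4246 + 795)*(-2271 - 1303) = -3451*(-3574) = 12333874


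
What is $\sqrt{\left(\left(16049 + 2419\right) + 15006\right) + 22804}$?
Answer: $\sqrt{56278} \approx 237.23$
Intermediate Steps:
$\sqrt{\left(\left(16049 + 2419\right) + 15006\right) + 22804} = \sqrt{\left(18468 + 15006\right) + 22804} = \sqrt{33474 + 22804} = \sqrt{56278}$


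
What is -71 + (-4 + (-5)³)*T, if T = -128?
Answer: 16441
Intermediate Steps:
-71 + (-4 + (-5)³)*T = -71 + (-4 + (-5)³)*(-128) = -71 + (-4 - 125)*(-128) = -71 - 129*(-128) = -71 + 16512 = 16441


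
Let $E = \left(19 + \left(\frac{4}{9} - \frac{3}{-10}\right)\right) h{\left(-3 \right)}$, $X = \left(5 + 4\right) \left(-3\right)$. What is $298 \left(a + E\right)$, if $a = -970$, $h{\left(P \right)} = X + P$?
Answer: $- \frac{1396726}{3} \approx -4.6558 \cdot 10^{5}$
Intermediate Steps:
$X = -27$ ($X = 9 \left(-3\right) = -27$)
$h{\left(P \right)} = -27 + P$
$E = - \frac{1777}{3}$ ($E = \left(19 + \left(\frac{4}{9} - \frac{3}{-10}\right)\right) \left(-27 - 3\right) = \left(19 + \left(4 \cdot \frac{1}{9} - - \frac{3}{10}\right)\right) \left(-30\right) = \left(19 + \left(\frac{4}{9} + \frac{3}{10}\right)\right) \left(-30\right) = \left(19 + \frac{67}{90}\right) \left(-30\right) = \frac{1777}{90} \left(-30\right) = - \frac{1777}{3} \approx -592.33$)
$298 \left(a + E\right) = 298 \left(-970 - \frac{1777}{3}\right) = 298 \left(- \frac{4687}{3}\right) = - \frac{1396726}{3}$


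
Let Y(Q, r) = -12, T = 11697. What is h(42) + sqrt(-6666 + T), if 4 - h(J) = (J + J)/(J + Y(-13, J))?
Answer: 6/5 + 3*sqrt(559) ≈ 72.130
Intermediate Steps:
h(J) = 4 - 2*J/(-12 + J) (h(J) = 4 - (J + J)/(J - 12) = 4 - 2*J/(-12 + J))
h(42) + sqrt(-6666 + T) = 2*(-24 + 42)/(-12 + 42) + sqrt(-6666 + 11697) = 2*18/30 + sqrt(5031) = 2*(1/30)*18 + 3*sqrt(559) = 6/5 + 3*sqrt(559)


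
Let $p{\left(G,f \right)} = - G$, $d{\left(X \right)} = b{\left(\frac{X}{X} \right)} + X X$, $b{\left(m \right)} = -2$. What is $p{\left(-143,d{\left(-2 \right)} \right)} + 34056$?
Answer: $34199$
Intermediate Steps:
$d{\left(X \right)} = -2 + X^{2}$ ($d{\left(X \right)} = -2 + X X = -2 + X^{2}$)
$p{\left(-143,d{\left(-2 \right)} \right)} + 34056 = \left(-1\right) \left(-143\right) + 34056 = 143 + 34056 = 34199$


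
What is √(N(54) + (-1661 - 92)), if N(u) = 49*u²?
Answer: √141131 ≈ 375.67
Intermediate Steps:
√(N(54) + (-1661 - 92)) = √(49*54² + (-1661 - 92)) = √(49*2916 - 1753) = √(142884 - 1753) = √141131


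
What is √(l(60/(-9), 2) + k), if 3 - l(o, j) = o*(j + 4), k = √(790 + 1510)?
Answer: √(43 + 10*√23) ≈ 9.5372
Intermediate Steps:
k = 10*√23 (k = √2300 = 10*√23 ≈ 47.958)
l(o, j) = 3 - o*(4 + j) (l(o, j) = 3 - o*(j + 4) = 3 - o*(4 + j))
√(l(60/(-9), 2) + k) = √((3 - 240/(-9) - 1*2*60/(-9)) + 10*√23) = √((3 - 240*(-1)/9 - 1*2*60*(-⅑)) + 10*√23) = √((3 - 4*(-20/3) - 1*2*(-20/3)) + 10*√23) = √((3 + 80/3 + 40/3) + 10*√23) = √(43 + 10*√23)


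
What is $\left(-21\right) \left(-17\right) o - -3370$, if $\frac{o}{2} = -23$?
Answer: $-13052$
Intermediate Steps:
$o = -46$ ($o = 2 \left(-23\right) = -46$)
$\left(-21\right) \left(-17\right) o - -3370 = \left(-21\right) \left(-17\right) \left(-46\right) - -3370 = 357 \left(-46\right) + 3370 = -16422 + 3370 = -13052$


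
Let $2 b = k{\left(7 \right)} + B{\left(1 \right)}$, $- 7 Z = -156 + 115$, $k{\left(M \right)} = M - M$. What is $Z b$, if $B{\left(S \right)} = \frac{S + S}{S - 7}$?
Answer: $- \frac{41}{42} \approx -0.97619$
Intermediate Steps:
$k{\left(M \right)} = 0$
$B{\left(S \right)} = \frac{2 S}{-7 + S}$
$Z = \frac{41}{7}$ ($Z = - \frac{-156 + 115}{7} = \left(- \frac{1}{7}\right) \left(-41\right) = \frac{41}{7} \approx 5.8571$)
$b = - \frac{1}{6}$ ($b = \frac{0 + 2 \cdot 1 \frac{1}{-7 + 1}}{2} = \frac{0 + 2 \cdot 1 \frac{1}{-6}}{2} = \frac{0 + 2 \cdot 1 \left(- \frac{1}{6}\right)}{2} = \frac{0 - \frac{1}{3}}{2} = \frac{1}{2} \left(- \frac{1}{3}\right) = - \frac{1}{6} \approx -0.16667$)
$Z b = \frac{41}{7} \left(- \frac{1}{6}\right) = - \frac{41}{42}$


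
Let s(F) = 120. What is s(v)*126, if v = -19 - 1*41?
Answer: 15120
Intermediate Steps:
v = -60 (v = -19 - 41 = -60)
s(v)*126 = 120*126 = 15120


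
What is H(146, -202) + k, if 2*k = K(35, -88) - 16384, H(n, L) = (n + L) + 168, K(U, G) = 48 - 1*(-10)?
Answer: -8051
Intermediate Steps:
K(U, G) = 58 (K(U, G) = 48 + 10 = 58)
H(n, L) = 168 + L + n (H(n, L) = (L + n) + 168 = 168 + L + n)
k = -8163 (k = (58 - 16384)/2 = (1/2)*(-16326) = -8163)
H(146, -202) + k = (168 - 202 + 146) - 8163 = 112 - 8163 = -8051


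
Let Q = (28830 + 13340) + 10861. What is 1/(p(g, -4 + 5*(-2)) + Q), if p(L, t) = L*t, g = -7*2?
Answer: 1/53227 ≈ 1.8787e-5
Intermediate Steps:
g = -14
Q = 53031 (Q = 42170 + 10861 = 53031)
1/(p(g, -4 + 5*(-2)) + Q) = 1/(-14*(-4 + 5*(-2)) + 53031) = 1/(-14*(-4 - 10) + 53031) = 1/(-14*(-14) + 53031) = 1/(196 + 53031) = 1/53227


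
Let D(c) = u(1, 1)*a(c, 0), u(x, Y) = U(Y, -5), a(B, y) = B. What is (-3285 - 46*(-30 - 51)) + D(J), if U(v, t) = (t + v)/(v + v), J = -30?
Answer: 501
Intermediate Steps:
U(v, t) = (t + v)/(2*v) (U(v, t) = (t + v)/((2*v)) = (t + v)*(1/(2*v)) = (t + v)/(2*v))
u(x, Y) = (-5 + Y)/(2*Y)
D(c) = -2*c (D(c) = ((½)*(-5 + 1)/1)*c = ((½)*1*(-4))*c = -2*c)
(-3285 - 46*(-30 - 51)) + D(J) = (-3285 - 46*(-30 - 51)) - 2*(-30) = (-3285 - 46*(-81)) + 60 = (-3285 + 3726) + 60 = 441 + 60 = 501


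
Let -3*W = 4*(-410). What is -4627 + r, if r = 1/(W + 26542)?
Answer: -376017779/81266 ≈ -4627.0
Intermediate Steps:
W = 1640/3 (W = -4*(-410)/3 = -1/3*(-1640) = 1640/3 ≈ 546.67)
r = 3/81266 (r = 1/(1640/3 + 26542) = 1/(81266/3) = 3/81266 ≈ 3.6916e-5)
-4627 + r = -4627 + 3/81266 = -376017779/81266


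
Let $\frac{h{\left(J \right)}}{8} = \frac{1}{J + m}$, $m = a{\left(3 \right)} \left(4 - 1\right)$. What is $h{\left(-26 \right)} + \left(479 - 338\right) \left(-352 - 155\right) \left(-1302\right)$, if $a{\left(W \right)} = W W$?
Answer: $93076082$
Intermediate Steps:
$a{\left(W \right)} = W^{2}$
$m = 27$ ($m = 3^{2} \left(4 - 1\right) = 9 \cdot 3 = 27$)
$h{\left(J \right)} = \frac{8}{27 + J}$ ($h{\left(J \right)} = \frac{8}{J + 27} = \frac{8}{27 + J}$)
$h{\left(-26 \right)} + \left(479 - 338\right) \left(-352 - 155\right) \left(-1302\right) = \frac{8}{27 - 26} + \left(479 - 338\right) \left(-352 - 155\right) \left(-1302\right) = \frac{8}{1} + 141 \left(-507\right) \left(-1302\right) = 8 \cdot 1 - -93076074 = 8 + 93076074 = 93076082$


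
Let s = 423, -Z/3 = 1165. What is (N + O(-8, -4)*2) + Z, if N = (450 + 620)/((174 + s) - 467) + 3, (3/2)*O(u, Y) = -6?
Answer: -45393/13 ≈ -3491.8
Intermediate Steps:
Z = -3495 (Z = -3*1165 = -3495)
O(u, Y) = -4 (O(u, Y) = (⅔)*(-6) = -4)
N = 146/13 (N = (450 + 620)/((174 + 423) - 467) + 3 = 1070/(597 - 467) + 3 = 1070/130 + 3 = 1070*(1/130) + 3 = 107/13 + 3 = 146/13 ≈ 11.231)
(N + O(-8, -4)*2) + Z = (146/13 - 4*2) - 3495 = (146/13 - 8) - 3495 = 42/13 - 3495 = -45393/13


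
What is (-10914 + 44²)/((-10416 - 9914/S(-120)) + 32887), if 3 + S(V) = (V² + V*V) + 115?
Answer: -129785968/324835819 ≈ -0.39954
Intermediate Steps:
S(V) = 112 + 2*V² (S(V) = -3 + ((V² + V*V) + 115) = -3 + ((V² + V²) + 115) = -3 + (2*V² + 115) = -3 + (115 + 2*V²) = 112 + 2*V²)
(-10914 + 44²)/((-10416 - 9914/S(-120)) + 32887) = (-10914 + 44²)/((-10416 - 9914/(112 + 2*(-120)²)) + 32887) = (-10914 + 1936)/((-10416 - 9914/(112 + 2*14400)) + 32887) = -8978/((-10416 - 9914/(112 + 28800)) + 32887) = -8978/((-10416 - 9914/28912) + 32887) = -8978/((-10416 - 9914*1/28912) + 32887) = -8978/((-10416 - 4957/14456) + 32887) = -8978/(-150578653/14456 + 32887) = -8978/324835819/14456 = -8978*14456/324835819 = -129785968/324835819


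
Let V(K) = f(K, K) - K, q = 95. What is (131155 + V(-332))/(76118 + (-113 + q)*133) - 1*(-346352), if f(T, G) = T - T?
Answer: 25534586335/73724 ≈ 3.4635e+5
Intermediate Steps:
f(T, G) = 0
V(K) = -K (V(K) = 0 - K = -K)
(131155 + V(-332))/(76118 + (-113 + q)*133) - 1*(-346352) = (131155 - 1*(-332))/(76118 + (-113 + 95)*133) - 1*(-346352) = (131155 + 332)/(76118 - 18*133) + 346352 = 131487/(76118 - 2394) + 346352 = 131487/73724 + 346352 = 25534586335/73724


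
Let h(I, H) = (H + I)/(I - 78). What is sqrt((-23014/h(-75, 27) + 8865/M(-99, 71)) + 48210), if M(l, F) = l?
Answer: 7*I*sqrt(997106)/44 ≈ 158.86*I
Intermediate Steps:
h(I, H) = (H + I)/(-78 + I)
sqrt((-23014/h(-75, 27) + 8865/M(-99, 71)) + 48210) = sqrt((-23014*(-78 - 75)/(27 - 75) + 8865/(-99)) + 48210) = sqrt((-23014/(-48/(-153)) + 8865*(-1/99)) + 48210) = sqrt((-23014/((-1/153*(-48))) - 985/11) + 48210) = sqrt((-23014/16/51 - 985/11) + 48210) = sqrt((-23014*51/16 - 985/11) + 48210) = sqrt((-586857/8 - 985/11) + 48210) = sqrt(-6463307/88 + 48210) = sqrt(-2220827/88) = 7*I*sqrt(997106)/44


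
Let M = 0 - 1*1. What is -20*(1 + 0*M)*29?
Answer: -580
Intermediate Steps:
M = -1 (M = 0 - 1 = -1)
-20*(1 + 0*M)*29 = -20*(1 + 0*(-1))*29 = -20*(1 + 0)*29 = -20*1*29 = -20*29 = -580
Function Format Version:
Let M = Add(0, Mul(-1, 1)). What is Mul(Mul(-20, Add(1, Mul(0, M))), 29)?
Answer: -580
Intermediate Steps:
M = -1 (M = Add(0, -1) = -1)
Mul(Mul(-20, Add(1, Mul(0, M))), 29) = Mul(Mul(-20, Add(1, Mul(0, -1))), 29) = Mul(Mul(-20, Add(1, 0)), 29) = Mul(Mul(-20, 1), 29) = Mul(-20, 29) = -580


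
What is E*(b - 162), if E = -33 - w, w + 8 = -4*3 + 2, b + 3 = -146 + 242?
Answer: 1035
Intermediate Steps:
b = 93 (b = -3 + (-146 + 242) = -3 + 96 = 93)
w = -18 (w = -8 + (-4*3 + 2) = -8 + (-12 + 2) = -8 - 10 = -18)
E = -15 (E = -33 - 1*(-18) = -33 + 18 = -15)
E*(b - 162) = -15*(93 - 162) = -15*(-69) = 1035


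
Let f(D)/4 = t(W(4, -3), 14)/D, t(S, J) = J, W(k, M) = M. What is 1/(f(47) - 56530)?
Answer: -47/2656854 ≈ -1.7690e-5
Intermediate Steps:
f(D) = 56/D (f(D) = 4*(14/D) = 56/D)
1/(f(47) - 56530) = 1/(56/47 - 56530) = 1/(-2656854/47) = -47/2656854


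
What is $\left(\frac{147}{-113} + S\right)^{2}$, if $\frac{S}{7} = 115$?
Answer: $\frac{8247909124}{12769} \approx 6.4593 \cdot 10^{5}$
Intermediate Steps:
$S = 805$ ($S = 7 \cdot 115 = 805$)
$\left(\frac{147}{-113} + S\right)^{2} = \left(\frac{147}{-113} + 805\right)^{2} = \left(147 \left(- \frac{1}{113}\right) + 805\right)^{2} = \left(- \frac{147}{113} + 805\right)^{2} = \left(\frac{90818}{113}\right)^{2} = \frac{8247909124}{12769}$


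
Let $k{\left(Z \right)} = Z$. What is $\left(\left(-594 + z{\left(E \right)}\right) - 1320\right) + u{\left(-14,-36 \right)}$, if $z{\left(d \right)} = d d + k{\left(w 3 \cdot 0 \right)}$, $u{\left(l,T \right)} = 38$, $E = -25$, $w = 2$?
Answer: $-1251$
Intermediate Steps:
$z{\left(d \right)} = d^{2}$ ($z{\left(d \right)} = d d + 2 \cdot 3 \cdot 0 = d^{2} + 6 \cdot 0 = d^{2} + 0 = d^{2}$)
$\left(\left(-594 + z{\left(E \right)}\right) - 1320\right) + u{\left(-14,-36 \right)} = \left(\left(-594 + \left(-25\right)^{2}\right) - 1320\right) + 38 = \left(\left(-594 + 625\right) - 1320\right) + 38 = \left(31 - 1320\right) + 38 = -1289 + 38 = -1251$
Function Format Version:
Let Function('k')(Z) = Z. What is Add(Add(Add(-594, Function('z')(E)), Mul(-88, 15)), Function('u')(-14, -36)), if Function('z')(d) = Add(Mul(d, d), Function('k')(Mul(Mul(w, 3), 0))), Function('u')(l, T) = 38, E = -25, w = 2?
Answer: -1251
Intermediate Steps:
Function('z')(d) = Pow(d, 2) (Function('z')(d) = Add(Mul(d, d), Mul(Mul(2, 3), 0)) = Add(Pow(d, 2), Mul(6, 0)) = Add(Pow(d, 2), 0) = Pow(d, 2))
Add(Add(Add(-594, Function('z')(E)), Mul(-88, 15)), Function('u')(-14, -36)) = Add(Add(Add(-594, Pow(-25, 2)), Mul(-88, 15)), 38) = Add(Add(Add(-594, 625), -1320), 38) = Add(Add(31, -1320), 38) = Add(-1289, 38) = -1251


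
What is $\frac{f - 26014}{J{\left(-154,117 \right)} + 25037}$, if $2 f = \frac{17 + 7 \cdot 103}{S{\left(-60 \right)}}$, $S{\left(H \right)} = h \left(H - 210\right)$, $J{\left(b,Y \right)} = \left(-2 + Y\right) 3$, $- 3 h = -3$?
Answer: $- \frac{780461}{761460} \approx -1.025$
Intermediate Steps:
$h = 1$ ($h = \left(- \frac{1}{3}\right) \left(-3\right) = 1$)
$J{\left(b,Y \right)} = -6 + 3 Y$
$S{\left(H \right)} = -210 + H$ ($S{\left(H \right)} = 1 \left(H - 210\right) = 1 \left(-210 + H\right) = -210 + H$)
$f = - \frac{41}{30}$ ($f = \frac{\left(17 + 7 \cdot 103\right) \frac{1}{-210 - 60}}{2} = \frac{\left(17 + 721\right) \frac{1}{-270}}{2} = \frac{738 \left(- \frac{1}{270}\right)}{2} = \frac{1}{2} \left(- \frac{41}{15}\right) = - \frac{41}{30} \approx -1.3667$)
$\frac{f - 26014}{J{\left(-154,117 \right)} + 25037} = \frac{- \frac{41}{30} - 26014}{\left(-6 + 3 \cdot 117\right) + 25037} = - \frac{780461}{30 \left(\left(-6 + 351\right) + 25037\right)} = - \frac{780461}{30 \left(345 + 25037\right)} = - \frac{780461}{30 \cdot 25382} = \left(- \frac{780461}{30}\right) \frac{1}{25382} = - \frac{780461}{761460}$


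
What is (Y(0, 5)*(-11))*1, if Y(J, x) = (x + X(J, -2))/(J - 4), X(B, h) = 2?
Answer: 77/4 ≈ 19.250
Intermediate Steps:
Y(J, x) = (2 + x)/(-4 + J) (Y(J, x) = (x + 2)/(J - 4) = (2 + x)/(-4 + J))
(Y(0, 5)*(-11))*1 = (((2 + 5)/(-4 + 0))*(-11))*1 = ((7/(-4))*(-11))*1 = (-¼*7*(-11))*1 = -7/4*(-11)*1 = (77/4)*1 = 77/4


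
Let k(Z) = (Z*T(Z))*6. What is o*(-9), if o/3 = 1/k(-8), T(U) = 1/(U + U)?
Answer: -9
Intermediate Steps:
T(U) = 1/(2*U)
k(Z) = 3 (k(Z) = (Z*(1/(2*Z)))*6 = (½)*6 = 3)
o = 1 (o = 3/3 = 3*(⅓) = 1)
o*(-9) = 1*(-9) = -9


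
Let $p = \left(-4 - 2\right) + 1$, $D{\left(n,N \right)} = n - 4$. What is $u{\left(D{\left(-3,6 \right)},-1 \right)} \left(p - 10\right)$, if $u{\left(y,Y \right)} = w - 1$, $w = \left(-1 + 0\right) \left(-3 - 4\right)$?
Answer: $-90$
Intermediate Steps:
$w = 7$ ($w = \left(-1\right) \left(-7\right) = 7$)
$D{\left(n,N \right)} = -4 + n$
$p = -5$ ($p = -6 + 1 = -5$)
$u{\left(y,Y \right)} = 6$ ($u{\left(y,Y \right)} = 7 - 1 = 6$)
$u{\left(D{\left(-3,6 \right)},-1 \right)} \left(p - 10\right) = 6 \left(-5 - 10\right) = 6 \left(-15\right) = -90$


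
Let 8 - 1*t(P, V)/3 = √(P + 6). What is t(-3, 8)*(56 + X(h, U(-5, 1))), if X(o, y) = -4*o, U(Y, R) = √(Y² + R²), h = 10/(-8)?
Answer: 1464 - 183*√3 ≈ 1147.0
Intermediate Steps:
h = -5/4 (h = 10*(-⅛) = -5/4 ≈ -1.2500)
U(Y, R) = √(R² + Y²)
t(P, V) = 24 - 3*√(6 + P) (t(P, V) = 24 - 3*√(P + 6) = 24 - 3*√(6 + P))
t(-3, 8)*(56 + X(h, U(-5, 1))) = (24 - 3*√(6 - 3))*(56 - 4*(-5/4)) = (24 - 3*√3)*(56 + 5) = (24 - 3*√3)*61 = 1464 - 183*√3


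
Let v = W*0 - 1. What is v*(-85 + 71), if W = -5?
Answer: 14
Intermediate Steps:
v = -1 (v = -5*0 - 1 = 0 - 1 = -1)
v*(-85 + 71) = -(-85 + 71) = -1*(-14) = 14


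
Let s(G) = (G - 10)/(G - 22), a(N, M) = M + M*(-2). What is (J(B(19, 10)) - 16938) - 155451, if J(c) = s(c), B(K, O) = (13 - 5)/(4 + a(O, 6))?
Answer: -2241050/13 ≈ -1.7239e+5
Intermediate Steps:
a(N, M) = -M (a(N, M) = M - 2*M = -M)
B(K, O) = -4 (B(K, O) = (13 - 5)/(4 - 1*6) = 8/(4 - 6) = 8/(-2) = 8*(-½) = -4)
s(G) = (-10 + G)/(-22 + G)
J(c) = (-10 + c)/(-22 + c)
(J(B(19, 10)) - 16938) - 155451 = ((-10 - 4)/(-22 - 4) - 16938) - 155451 = (-14/(-26) - 16938) - 155451 = (-1/26*(-14) - 16938) - 155451 = (7/13 - 16938) - 155451 = -220187/13 - 155451 = -2241050/13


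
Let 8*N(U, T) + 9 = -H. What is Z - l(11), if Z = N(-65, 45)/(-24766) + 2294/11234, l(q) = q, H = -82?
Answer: -12014891961/1112884976 ≈ -10.796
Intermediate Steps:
N(U, T) = 73/8 (N(U, T) = -9/8 + (-1*(-82))/8 = -9/8 + (⅛)*82 = -9/8 + 41/4 = 73/8)
Z = 226842775/1112884976 (Z = (73/8)/(-24766) + 2294/11234 = (73/8)*(-1/24766) + 2294*(1/11234) = -73/198128 + 1147/5617 = 226842775/1112884976 ≈ 0.20383)
Z - l(11) = 226842775/1112884976 - 1*11 = 226842775/1112884976 - 11 = -12014891961/1112884976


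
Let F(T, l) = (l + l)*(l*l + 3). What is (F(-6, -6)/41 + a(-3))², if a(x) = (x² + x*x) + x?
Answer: 21609/1681 ≈ 12.855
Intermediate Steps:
F(T, l) = 2*l*(3 + l²) (F(T, l) = (2*l)*(l² + 3) = (2*l)*(3 + l²) = 2*l*(3 + l²))
a(x) = x + 2*x² (a(x) = (x² + x²) + x = 2*x² + x = x + 2*x²)
(F(-6, -6)/41 + a(-3))² = ((2*(-6)*(3 + (-6)²))/41 - 3*(1 + 2*(-3)))² = ((2*(-6)*(3 + 36))*(1/41) - 3*(1 - 6))² = ((2*(-6)*39)*(1/41) - 3*(-5))² = (-468*1/41 + 15)² = (-468/41 + 15)² = (147/41)² = 21609/1681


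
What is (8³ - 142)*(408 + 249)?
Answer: 243090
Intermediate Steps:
(8³ - 142)*(408 + 249) = (512 - 142)*657 = 370*657 = 243090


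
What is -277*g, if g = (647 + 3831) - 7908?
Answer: 950110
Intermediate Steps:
g = -3430 (g = 4478 - 7908 = -3430)
-277*g = -277*(-3430) = 950110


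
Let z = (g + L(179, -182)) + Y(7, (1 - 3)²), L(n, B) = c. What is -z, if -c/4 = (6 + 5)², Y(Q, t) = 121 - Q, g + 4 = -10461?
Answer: 10835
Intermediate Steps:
g = -10465 (g = -4 - 10461 = -10465)
c = -484 (c = -4*(6 + 5)² = -4*11² = -4*121 = -484)
L(n, B) = -484
z = -10835 (z = (-10465 - 484) + (121 - 1*7) = -10949 + (121 - 7) = -10949 + 114 = -10835)
-z = -1*(-10835) = 10835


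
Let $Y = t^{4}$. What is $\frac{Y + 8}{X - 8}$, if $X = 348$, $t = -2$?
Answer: $\frac{6}{85} \approx 0.070588$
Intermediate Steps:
$Y = 16$ ($Y = \left(-2\right)^{4} = 16$)
$\frac{Y + 8}{X - 8} = \frac{16 + 8}{348 - 8} = \frac{24}{340} = 24 \cdot \frac{1}{340} = \frac{6}{85}$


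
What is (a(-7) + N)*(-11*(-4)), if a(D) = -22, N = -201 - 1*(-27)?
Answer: -8624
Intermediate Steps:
N = -174 (N = -201 + 27 = -174)
(a(-7) + N)*(-11*(-4)) = (-22 - 174)*(-11*(-4)) = -196*44 = -8624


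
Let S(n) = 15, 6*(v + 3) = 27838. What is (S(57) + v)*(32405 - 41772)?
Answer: -130716485/3 ≈ -4.3572e+7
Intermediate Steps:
v = 13910/3 (v = -3 + (⅙)*27838 = -3 + 13919/3 = 13910/3 ≈ 4636.7)
(S(57) + v)*(32405 - 41772) = (15 + 13910/3)*(32405 - 41772) = (13955/3)*(-9367) = -130716485/3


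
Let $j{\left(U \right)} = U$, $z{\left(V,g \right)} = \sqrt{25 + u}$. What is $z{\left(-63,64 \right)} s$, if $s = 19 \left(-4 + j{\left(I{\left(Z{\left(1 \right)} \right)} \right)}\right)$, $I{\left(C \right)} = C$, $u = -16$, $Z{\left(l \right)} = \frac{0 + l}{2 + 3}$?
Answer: $- \frac{1083}{5} \approx -216.6$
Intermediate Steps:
$Z{\left(l \right)} = \frac{l}{5}$
$z{\left(V,g \right)} = 3$ ($z{\left(V,g \right)} = \sqrt{25 - 16} = \sqrt{9} = 3$)
$s = - \frac{361}{5}$ ($s = 19 \left(-4 + \frac{1}{5} \cdot 1\right) = 19 \left(-4 + \frac{1}{5}\right) = 19 \left(- \frac{19}{5}\right) = - \frac{361}{5} \approx -72.2$)
$z{\left(-63,64 \right)} s = 3 \left(- \frac{361}{5}\right) = - \frac{1083}{5}$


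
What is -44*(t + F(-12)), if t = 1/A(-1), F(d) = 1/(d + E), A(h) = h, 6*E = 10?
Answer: 1496/31 ≈ 48.258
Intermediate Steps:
E = 5/3 (E = (⅙)*10 = 5/3 ≈ 1.6667)
F(d) = 1/(5/3 + d) (F(d) = 1/(d + 5/3) = 1/(5/3 + d))
t = -1 (t = 1/(-1) = -1)
-44*(t + F(-12)) = -44*(-1 + 3/(5 + 3*(-12))) = -44*(-1 + 3/(5 - 36)) = -44*(-1 + 3/(-31)) = -44*(-1 + 3*(-1/31)) = -44*(-1 - 3/31) = -44*(-34/31) = 1496/31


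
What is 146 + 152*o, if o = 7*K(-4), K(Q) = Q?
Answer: -4110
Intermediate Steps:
o = -28 (o = 7*(-4) = -28)
146 + 152*o = 146 + 152*(-28) = 146 - 4256 = -4110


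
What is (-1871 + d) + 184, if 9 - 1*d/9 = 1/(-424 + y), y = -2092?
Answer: -4040687/2516 ≈ -1606.0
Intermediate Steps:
d = 203805/2516 (d = 81 - 9/(-424 - 2092) = 81 - 9/(-2516) = 81 - 9*(-1/2516) = 81 + 9/2516 = 203805/2516 ≈ 81.004)
(-1871 + d) + 184 = (-1871 + 203805/2516) + 184 = -4503631/2516 + 184 = -4040687/2516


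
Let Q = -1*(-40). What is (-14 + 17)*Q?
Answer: 120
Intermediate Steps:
Q = 40
(-14 + 17)*Q = (-14 + 17)*40 = 3*40 = 120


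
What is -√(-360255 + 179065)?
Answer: -I*√181190 ≈ -425.66*I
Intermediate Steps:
-√(-360255 + 179065) = -√(-181190) = -I*√181190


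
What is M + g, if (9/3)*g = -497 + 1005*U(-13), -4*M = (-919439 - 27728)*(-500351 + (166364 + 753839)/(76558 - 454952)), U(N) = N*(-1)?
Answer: -537983458064338829/4540728 ≈ -1.1848e+11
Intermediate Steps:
U(N) = -N
M = -179327825695653999/1513576 (M = -(-919439 - 27728)*(-500351 + (166364 + 753839)/(76558 - 454952))/4 = -(-947167)*(-500351 + 920203/(-378394))/4 = -(-947167)*(-500351 + 920203*(-1/378394))/4 = -(-947167)*(-500351 - 920203/378394)/4 = -(-947167)*(-189330736497)/(4*378394) = -¼*179327825695653999/378394 = -179327825695653999/1513576 ≈ -1.1848e+11)
g = 12568/3 (g = (-497 + 1005*(-1*(-13)))/3 = (-497 + 1005*13)/3 = (-497 + 13065)/3 = (⅓)*12568 = 12568/3 ≈ 4189.3)
M + g = -179327825695653999/1513576 + 12568/3 = -537983458064338829/4540728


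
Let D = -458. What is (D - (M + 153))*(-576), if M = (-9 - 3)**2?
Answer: 434880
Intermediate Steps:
M = 144 (M = (-12)**2 = 144)
(D - (M + 153))*(-576) = (-458 - (144 + 153))*(-576) = (-458 - 1*297)*(-576) = (-458 - 297)*(-576) = -755*(-576) = 434880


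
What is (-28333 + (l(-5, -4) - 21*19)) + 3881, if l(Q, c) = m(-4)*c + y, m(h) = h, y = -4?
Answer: -24839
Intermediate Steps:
l(Q, c) = -4 - 4*c (l(Q, c) = -4*c - 4 = -4 - 4*c)
(-28333 + (l(-5, -4) - 21*19)) + 3881 = (-28333 + ((-4 - 4*(-4)) - 21*19)) + 3881 = (-28333 + ((-4 + 16) - 399)) + 3881 = (-28333 + (12 - 399)) + 3881 = (-28333 - 387) + 3881 = -28720 + 3881 = -24839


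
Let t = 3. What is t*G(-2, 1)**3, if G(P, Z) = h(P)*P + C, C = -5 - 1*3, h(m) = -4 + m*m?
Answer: -1536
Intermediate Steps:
h(m) = -4 + m**2
C = -8 (C = -5 - 3 = -8)
G(P, Z) = -8 + P*(-4 + P**2) (G(P, Z) = (-4 + P**2)*P - 8 = P*(-4 + P**2) - 8 = -8 + P*(-4 + P**2))
t*G(-2, 1)**3 = 3*(-8 - 2*(-4 + (-2)**2))**3 = 3*(-8 - 2*(-4 + 4))**3 = 3*(-8 - 2*0)**3 = 3*(-8 + 0)**3 = 3*(-8)**3 = 3*(-512) = -1536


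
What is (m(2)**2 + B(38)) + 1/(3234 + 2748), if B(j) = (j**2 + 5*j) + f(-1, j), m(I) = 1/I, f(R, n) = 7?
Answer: 19635917/11964 ≈ 1641.3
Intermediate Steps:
B(j) = 7 + j**2 + 5*j (B(j) = (j**2 + 5*j) + 7 = 7 + j**2 + 5*j)
(m(2)**2 + B(38)) + 1/(3234 + 2748) = ((1/2)**2 + (7 + 38**2 + 5*38)) + 1/(3234 + 2748) = ((1/2)**2 + (7 + 1444 + 190)) + 1/5982 = (1/4 + 1641) + 1/5982 = 6565/4 + 1/5982 = 19635917/11964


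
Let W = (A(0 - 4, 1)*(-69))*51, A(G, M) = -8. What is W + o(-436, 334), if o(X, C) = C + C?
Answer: 28820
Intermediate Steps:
o(X, C) = 2*C
W = 28152 (W = -8*(-69)*51 = 552*51 = 28152)
W + o(-436, 334) = 28152 + 2*334 = 28152 + 668 = 28820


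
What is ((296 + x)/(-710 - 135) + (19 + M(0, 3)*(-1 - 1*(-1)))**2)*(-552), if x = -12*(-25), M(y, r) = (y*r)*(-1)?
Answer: -168055848/845 ≈ -1.9888e+5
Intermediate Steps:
M(y, r) = -r*y (M(y, r) = (r*y)*(-1) = -r*y)
x = 300
((296 + x)/(-710 - 135) + (19 + M(0, 3)*(-1 - 1*(-1)))**2)*(-552) = ((296 + 300)/(-710 - 135) + (19 + (-1*3*0)*(-1 - 1*(-1)))**2)*(-552) = (596/(-845) + (19 + 0*(-1 + 1))**2)*(-552) = (596*(-1/845) + (19 + 0*0)**2)*(-552) = (-596/845 + (19 + 0)**2)*(-552) = (-596/845 + 19**2)*(-552) = (-596/845 + 361)*(-552) = (304449/845)*(-552) = -168055848/845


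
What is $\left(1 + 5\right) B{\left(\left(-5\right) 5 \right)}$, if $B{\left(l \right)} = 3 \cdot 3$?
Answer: $54$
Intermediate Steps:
$B{\left(l \right)} = 9$
$\left(1 + 5\right) B{\left(\left(-5\right) 5 \right)} = \left(1 + 5\right) 9 = 6 \cdot 9 = 54$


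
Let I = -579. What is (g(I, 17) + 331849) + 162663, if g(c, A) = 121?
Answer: 494633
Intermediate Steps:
(g(I, 17) + 331849) + 162663 = (121 + 331849) + 162663 = 331970 + 162663 = 494633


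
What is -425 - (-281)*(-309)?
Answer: -87254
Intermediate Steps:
-425 - (-281)*(-309) = -425 - 281*309 = -425 - 86829 = -87254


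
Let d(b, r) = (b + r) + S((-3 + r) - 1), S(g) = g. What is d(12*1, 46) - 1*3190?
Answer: -3090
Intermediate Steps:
d(b, r) = -4 + b + 2*r (d(b, r) = (b + r) + ((-3 + r) - 1) = (b + r) + (-4 + r) = -4 + b + 2*r)
d(12*1, 46) - 1*3190 = (-4 + 12*1 + 2*46) - 1*3190 = (-4 + 12 + 92) - 3190 = 100 - 3190 = -3090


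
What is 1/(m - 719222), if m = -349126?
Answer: -1/1068348 ≈ -9.3602e-7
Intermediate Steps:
1/(m - 719222) = 1/(-349126 - 719222) = 1/(-1068348) = -1/1068348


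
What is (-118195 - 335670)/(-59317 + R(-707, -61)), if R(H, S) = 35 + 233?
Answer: 453865/59049 ≈ 7.6862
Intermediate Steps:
R(H, S) = 268
(-118195 - 335670)/(-59317 + R(-707, -61)) = (-118195 - 335670)/(-59317 + 268) = -453865/(-59049) = -453865*(-1/59049) = 453865/59049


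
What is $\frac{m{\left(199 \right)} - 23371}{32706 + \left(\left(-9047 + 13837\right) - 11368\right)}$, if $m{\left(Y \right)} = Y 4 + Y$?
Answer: $- \frac{2797}{3266} \approx -0.8564$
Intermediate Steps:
$m{\left(Y \right)} = 5 Y$ ($m{\left(Y \right)} = 4 Y + Y = 5 Y$)
$\frac{m{\left(199 \right)} - 23371}{32706 + \left(\left(-9047 + 13837\right) - 11368\right)} = \frac{5 \cdot 199 - 23371}{32706 + \left(\left(-9047 + 13837\right) - 11368\right)} = \frac{995 - 23371}{32706 + \left(4790 - 11368\right)} = - \frac{22376}{32706 - 6578} = - \frac{22376}{26128} = \left(-22376\right) \frac{1}{26128} = - \frac{2797}{3266}$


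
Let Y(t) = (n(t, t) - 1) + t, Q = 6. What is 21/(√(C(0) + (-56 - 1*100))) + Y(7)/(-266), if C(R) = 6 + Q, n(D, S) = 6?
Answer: -6/133 - 7*I/4 ≈ -0.045113 - 1.75*I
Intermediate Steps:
C(R) = 12 (C(R) = 6 + 6 = 12)
Y(t) = 5 + t (Y(t) = (6 - 1) + t = 5 + t)
21/(√(C(0) + (-56 - 1*100))) + Y(7)/(-266) = 21/(√(12 + (-56 - 1*100))) + (5 + 7)/(-266) = 21/(√(12 + (-56 - 100))) + 12*(-1/266) = 21/(√(12 - 156)) - 6/133 = 21/(√(-144)) - 6/133 = 21/((12*I)) - 6/133 = 21*(-I/12) - 6/133 = -7*I/4 - 6/133 = -6/133 - 7*I/4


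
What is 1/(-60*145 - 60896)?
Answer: -1/69596 ≈ -1.4369e-5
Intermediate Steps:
1/(-60*145 - 60896) = 1/(-8700 - 60896) = 1/(-69596) = -1/69596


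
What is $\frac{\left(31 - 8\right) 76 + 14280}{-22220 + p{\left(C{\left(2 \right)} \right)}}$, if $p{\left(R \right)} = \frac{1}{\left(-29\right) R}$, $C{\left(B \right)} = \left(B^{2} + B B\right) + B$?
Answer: $- \frac{4648120}{6443801} \approx -0.72133$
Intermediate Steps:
$C{\left(B \right)} = B + 2 B^{2}$ ($C{\left(B \right)} = \left(B^{2} + B^{2}\right) + B = 2 B^{2} + B = B + 2 B^{2}$)
$p{\left(R \right)} = - \frac{1}{29 R}$
$\frac{\left(31 - 8\right) 76 + 14280}{-22220 + p{\left(C{\left(2 \right)} \right)}} = \frac{\left(31 - 8\right) 76 + 14280}{-22220 - \frac{1}{29 \cdot 2 \left(1 + 2 \cdot 2\right)}} = \frac{23 \cdot 76 + 14280}{-22220 - \frac{1}{29 \cdot 2 \left(1 + 4\right)}} = \frac{1748 + 14280}{-22220 - \frac{1}{29 \cdot 2 \cdot 5}} = \frac{16028}{-22220 - \frac{1}{29 \cdot 10}} = \frac{16028}{-22220 - \frac{1}{290}} = \frac{16028}{- \frac{6443801}{290}} = 16028 \left(- \frac{290}{6443801}\right) = - \frac{4648120}{6443801}$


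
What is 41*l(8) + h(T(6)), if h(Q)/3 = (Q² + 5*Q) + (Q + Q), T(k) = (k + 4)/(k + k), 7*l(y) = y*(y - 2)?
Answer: 25261/84 ≈ 300.73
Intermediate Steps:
l(y) = y*(-2 + y)/7 (l(y) = (y*(y - 2))/7 = (y*(-2 + y))/7 = y*(-2 + y)/7)
T(k) = (4 + k)/(2*k) (T(k) = (4 + k)/((2*k)) = (4 + k)*(1/(2*k)) = (4 + k)/(2*k))
h(Q) = 3*Q² + 21*Q (h(Q) = 3*((Q² + 5*Q) + (Q + Q)) = 3*((Q² + 5*Q) + 2*Q) = 3*(Q² + 7*Q) = 3*Q² + 21*Q)
41*l(8) + h(T(6)) = 41*((⅐)*8*(-2 + 8)) + 3*((½)*(4 + 6)/6)*(7 + (½)*(4 + 6)/6) = 41*((⅐)*8*6) + 3*((½)*(⅙)*10)*(7 + (½)*(⅙)*10) = 41*(48/7) + 3*(⅚)*(7 + ⅚) = 1968/7 + 3*(⅚)*(47/6) = 1968/7 + 235/12 = 25261/84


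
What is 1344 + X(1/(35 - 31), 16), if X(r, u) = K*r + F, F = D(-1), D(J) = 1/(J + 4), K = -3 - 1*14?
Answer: 16081/12 ≈ 1340.1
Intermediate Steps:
K = -17 (K = -3 - 14 = -17)
D(J) = 1/(4 + J)
F = 1/3 (F = 1/(4 - 1) = 1/3 ≈ 0.33333)
X(r, u) = 1/3 - 17*r (X(r, u) = -17*r + 1/3 = 1/3 - 17*r)
1344 + X(1/(35 - 31), 16) = 1344 + (1/3 - 17/(35 - 31)) = 1344 + (1/3 - 17/4) = 1344 - 47/12 = 16081/12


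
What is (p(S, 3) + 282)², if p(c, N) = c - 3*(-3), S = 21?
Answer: 97344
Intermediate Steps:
p(c, N) = 9 + c (p(c, N) = c + 9 = 9 + c)
(p(S, 3) + 282)² = ((9 + 21) + 282)² = (30 + 282)² = 312² = 97344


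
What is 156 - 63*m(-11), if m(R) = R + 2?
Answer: 723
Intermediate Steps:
m(R) = 2 + R
156 - 63*m(-11) = 156 - 63*(2 - 11) = 156 - 63*(-9) = 156 + 567 = 723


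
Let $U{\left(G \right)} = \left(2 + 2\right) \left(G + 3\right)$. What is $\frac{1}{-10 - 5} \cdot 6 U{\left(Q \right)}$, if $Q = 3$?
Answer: $- \frac{48}{5} \approx -9.6$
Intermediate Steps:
$U{\left(G \right)} = 12 + 4 G$ ($U{\left(G \right)} = 4 \left(3 + G\right) = 12 + 4 G$)
$\frac{1}{-10 - 5} \cdot 6 U{\left(Q \right)} = \frac{1}{-10 - 5} \cdot 6 \left(12 + 4 \cdot 3\right) = \frac{1}{-15} \cdot 6 \left(12 + 12\right) = \left(- \frac{1}{15}\right) 6 \cdot 24 = \left(- \frac{2}{5}\right) 24 = - \frac{48}{5}$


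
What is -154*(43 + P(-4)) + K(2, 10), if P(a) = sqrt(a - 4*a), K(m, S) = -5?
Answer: -6627 - 308*sqrt(3) ≈ -7160.5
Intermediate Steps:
P(a) = sqrt(3)*sqrt(-a) (P(a) = sqrt(-3*a) = sqrt(3)*sqrt(-a))
-154*(43 + P(-4)) + K(2, 10) = -154*(43 + sqrt(3)*sqrt(-1*(-4))) - 5 = -154*(43 + sqrt(3)*sqrt(4)) - 5 = -154*(43 + sqrt(3)*2) - 5 = -154*(43 + 2*sqrt(3)) - 5 = (-6622 - 308*sqrt(3)) - 5 = -6627 - 308*sqrt(3)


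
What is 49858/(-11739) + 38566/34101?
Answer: -415827128/133437213 ≈ -3.1163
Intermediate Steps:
49858/(-11739) + 38566/34101 = 49858*(-1/11739) + 38566*(1/34101) = -49858/11739 + 38566/34101 = -415827128/133437213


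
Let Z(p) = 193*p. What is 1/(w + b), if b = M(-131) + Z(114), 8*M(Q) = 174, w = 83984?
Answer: 4/424031 ≈ 9.4333e-6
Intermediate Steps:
M(Q) = 87/4 (M(Q) = (1/8)*174 = 87/4)
b = 88095/4 (b = 87/4 + 193*114 = 87/4 + 22002 = 88095/4 ≈ 22024.)
1/(w + b) = 1/(83984 + 88095/4) = 1/(424031/4) = 4/424031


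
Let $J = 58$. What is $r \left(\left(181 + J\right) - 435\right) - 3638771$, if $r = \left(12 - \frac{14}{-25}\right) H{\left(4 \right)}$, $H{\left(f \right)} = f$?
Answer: $- \frac{91215451}{25} \approx -3.6486 \cdot 10^{6}$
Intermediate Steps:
$r = \frac{1256}{25}$ ($r = \left(12 - \frac{14}{-25}\right) 4 = \left(12 - - \frac{14}{25}\right) 4 = \left(12 + \frac{14}{25}\right) 4 = \frac{314}{25} \cdot 4 = \frac{1256}{25} \approx 50.24$)
$r \left(\left(181 + J\right) - 435\right) - 3638771 = \frac{1256 \left(\left(181 + 58\right) - 435\right)}{25} - 3638771 = \frac{1256 \left(239 - 435\right)}{25} - 3638771 = \frac{1256}{25} \left(-196\right) - 3638771 = - \frac{246176}{25} - 3638771 = - \frac{91215451}{25}$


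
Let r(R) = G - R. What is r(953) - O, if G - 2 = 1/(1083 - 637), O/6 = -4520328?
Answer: 12095973583/446 ≈ 2.7121e+7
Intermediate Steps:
O = -27121968 (O = 6*(-4520328) = -27121968)
G = 893/446 (G = 2 + 1/(1083 - 637) = 2 + 1/446 = 893/446 ≈ 2.0022)
r(R) = 893/446 - R
r(953) - O = (893/446 - 1*953) - 1*(-27121968) = (893/446 - 953) + 27121968 = -424145/446 + 27121968 = 12095973583/446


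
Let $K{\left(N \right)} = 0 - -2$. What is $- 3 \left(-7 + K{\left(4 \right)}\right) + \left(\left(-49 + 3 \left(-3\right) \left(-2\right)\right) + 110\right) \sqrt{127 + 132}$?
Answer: $15 + 79 \sqrt{259} \approx 1286.4$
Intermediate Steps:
$K{\left(N \right)} = 2$ ($K{\left(N \right)} = 0 + 2 = 2$)
$- 3 \left(-7 + K{\left(4 \right)}\right) + \left(\left(-49 + 3 \left(-3\right) \left(-2\right)\right) + 110\right) \sqrt{127 + 132} = - 3 \left(-7 + 2\right) + \left(\left(-49 + 3 \left(-3\right) \left(-2\right)\right) + 110\right) \sqrt{127 + 132} = \left(-3\right) \left(-5\right) + \left(\left(-49 - -18\right) + 110\right) \sqrt{259} = 15 + \left(\left(-49 + 18\right) + 110\right) \sqrt{259} = 15 + \left(-31 + 110\right) \sqrt{259} = 15 + 79 \sqrt{259}$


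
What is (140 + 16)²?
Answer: 24336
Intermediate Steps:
(140 + 16)² = 156² = 24336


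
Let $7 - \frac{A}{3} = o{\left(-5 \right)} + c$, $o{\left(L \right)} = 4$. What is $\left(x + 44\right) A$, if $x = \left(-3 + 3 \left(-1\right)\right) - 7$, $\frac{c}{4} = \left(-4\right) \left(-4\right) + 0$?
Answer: $-5673$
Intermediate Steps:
$c = 64$ ($c = 4 \left(\left(-4\right) \left(-4\right) + 0\right) = 4 \left(16 + 0\right) = 4 \cdot 16 = 64$)
$A = -183$ ($A = 21 - 3 \left(4 + 64\right) = 21 - 204 = -183$)
$x = -13$ ($x = \left(-3 - 3\right) - 7 = -6 - 7 = -13$)
$\left(x + 44\right) A = \left(-13 + 44\right) \left(-183\right) = 31 \left(-183\right) = -5673$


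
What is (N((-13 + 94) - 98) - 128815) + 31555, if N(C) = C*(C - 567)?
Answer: -87332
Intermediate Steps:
N(C) = C*(-567 + C)
(N((-13 + 94) - 98) - 128815) + 31555 = (((-13 + 94) - 98)*(-567 + ((-13 + 94) - 98)) - 128815) + 31555 = ((81 - 98)*(-567 + (81 - 98)) - 128815) + 31555 = (-17*(-567 - 17) - 128815) + 31555 = (-17*(-584) - 128815) + 31555 = (9928 - 128815) + 31555 = -118887 + 31555 = -87332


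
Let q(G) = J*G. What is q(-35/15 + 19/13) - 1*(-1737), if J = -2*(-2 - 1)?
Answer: 22513/13 ≈ 1731.8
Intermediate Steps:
J = 6 (J = -2*(-3) = 6)
q(G) = 6*G
q(-35/15 + 19/13) - 1*(-1737) = 6*(-35/15 + 19/13) - 1*(-1737) = 6*(-35*1/15 + 19*(1/13)) + 1737 = 6*(-7/3 + 19/13) + 1737 = 6*(-34/39) + 1737 = -68/13 + 1737 = 22513/13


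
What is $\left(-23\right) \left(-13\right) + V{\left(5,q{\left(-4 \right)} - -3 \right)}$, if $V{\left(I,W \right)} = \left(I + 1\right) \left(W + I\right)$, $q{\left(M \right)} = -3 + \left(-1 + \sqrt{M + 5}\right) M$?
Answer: $329$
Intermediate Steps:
$q{\left(M \right)} = -3 + M \left(-1 + \sqrt{5 + M}\right)$ ($q{\left(M \right)} = -3 + \left(-1 + \sqrt{5 + M}\right) M = -3 + M \left(-1 + \sqrt{5 + M}\right)$)
$V{\left(I,W \right)} = \left(1 + I\right) \left(I + W\right)$
$\left(-23\right) \left(-13\right) + V{\left(5,q{\left(-4 \right)} - -3 \right)} = \left(-23\right) \left(-13\right) + \left(5 - \left(-4 + 4 \sqrt{5 - 4}\right) + 5^{2} + 5 \left(\left(-3 - -4 - 4 \sqrt{5 - 4}\right) - -3\right)\right) = 299 + \left(5 + \left(\left(-3 + 4 - 4 \sqrt{1}\right) + 3\right) + 25 + 5 \left(\left(-3 + 4 - 4 \sqrt{1}\right) + 3\right)\right) = 299 + \left(5 + \left(\left(-3 + 4 - 4\right) + 3\right) + 25 + 5 \left(\left(-3 + 4 - 4\right) + 3\right)\right) = 299 + \left(5 + \left(-3 + 3\right) + 25 + 5 \left(-3 + 3\right)\right) = 299 + \left(5 + 0 + 25 + 5 \cdot 0\right) = 299 + \left(5 + 0 + 25 + 0\right) = 299 + 30 = 329$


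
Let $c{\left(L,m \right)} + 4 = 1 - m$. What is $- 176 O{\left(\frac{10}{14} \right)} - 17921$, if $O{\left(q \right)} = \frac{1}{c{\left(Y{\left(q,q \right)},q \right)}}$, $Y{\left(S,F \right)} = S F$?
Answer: $- \frac{232357}{13} \approx -17874.0$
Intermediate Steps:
$Y{\left(S,F \right)} = F S$
$c{\left(L,m \right)} = -3 - m$ ($c{\left(L,m \right)} = -4 - \left(-1 + m\right) = -3 - m$)
$O{\left(q \right)} = \frac{1}{-3 - q}$
$- 176 O{\left(\frac{10}{14} \right)} - 17921 = - 176 \left(- \frac{1}{3 + \frac{10}{14}}\right) - 17921 = - 176 \left(- \frac{1}{3 + 10 \cdot \frac{1}{14}}\right) - 17921 = - 176 \left(- \frac{1}{3 + \frac{5}{7}}\right) - 17921 = - 176 \left(- \frac{1}{\frac{26}{7}}\right) - 17921 = - 176 \left(\left(-1\right) \frac{7}{26}\right) - 17921 = \left(-176\right) \left(- \frac{7}{26}\right) - 17921 = \frac{616}{13} - 17921 = - \frac{232357}{13}$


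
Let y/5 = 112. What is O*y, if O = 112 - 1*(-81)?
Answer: 108080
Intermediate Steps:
O = 193 (O = 112 + 81 = 193)
y = 560 (y = 5*112 = 560)
O*y = 193*560 = 108080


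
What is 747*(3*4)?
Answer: 8964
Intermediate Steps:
747*(3*4) = 747*12 = 8964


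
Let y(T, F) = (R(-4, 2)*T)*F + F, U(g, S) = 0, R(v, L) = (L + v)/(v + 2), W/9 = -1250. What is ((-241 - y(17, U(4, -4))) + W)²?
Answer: 132043081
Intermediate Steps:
W = -11250 (W = 9*(-1250) = -11250)
R(v, L) = (L + v)/(2 + v)
y(T, F) = F + F*T (y(T, F) = (((2 - 4)/(2 - 4))*T)*F + F = ((-2/(-2))*T)*F + F = ((-½*(-2))*T)*F + F = (1*T)*F + F = T*F + F = F*T + F = F + F*T)
((-241 - y(17, U(4, -4))) + W)² = ((-241 - 0*(1 + 17)) - 11250)² = ((-241 - 0*18) - 11250)² = ((-241 - 1*0) - 11250)² = ((-241 + 0) - 11250)² = (-241 - 11250)² = (-11491)² = 132043081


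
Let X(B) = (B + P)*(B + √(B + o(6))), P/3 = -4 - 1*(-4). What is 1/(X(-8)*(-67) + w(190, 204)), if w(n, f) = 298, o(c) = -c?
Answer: -285/1424446 - 134*I*√14/4985561 ≈ -0.00020008 - 0.00010057*I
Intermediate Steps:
P = 0 (P = 3*(-4 - 1*(-4)) = 3*(-4 + 4) = 3*0 = 0)
X(B) = B*(B + √(-6 + B)) (X(B) = (B + 0)*(B + √(B - 1*6)) = B*(B + √(B - 6)) = B*(B + √(-6 + B)))
1/(X(-8)*(-67) + w(190, 204)) = 1/(-8*(-8 + √(-6 - 8))*(-67) + 298) = 1/(-8*(-8 + √(-14))*(-67) + 298) = 1/(-8*(-8 + I*√14)*(-67) + 298) = 1/((64 - 8*I*√14)*(-67) + 298) = 1/((-4288 + 536*I*√14) + 298) = 1/(-3990 + 536*I*√14)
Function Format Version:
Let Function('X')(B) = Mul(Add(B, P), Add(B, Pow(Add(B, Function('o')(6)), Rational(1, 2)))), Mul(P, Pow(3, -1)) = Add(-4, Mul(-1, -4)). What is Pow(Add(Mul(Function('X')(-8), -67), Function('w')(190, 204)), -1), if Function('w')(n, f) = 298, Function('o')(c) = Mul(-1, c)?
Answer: Add(Rational(-285, 1424446), Mul(Rational(-134, 4985561), I, Pow(14, Rational(1, 2)))) ≈ Add(-0.00020008, Mul(-0.00010057, I))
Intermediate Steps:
P = 0 (P = Mul(3, Add(-4, Mul(-1, -4))) = Mul(3, Add(-4, 4)) = Mul(3, 0) = 0)
Function('X')(B) = Mul(B, Add(B, Pow(Add(-6, B), Rational(1, 2)))) (Function('X')(B) = Mul(Add(B, 0), Add(B, Pow(Add(B, Mul(-1, 6)), Rational(1, 2)))) = Mul(B, Add(B, Pow(Add(B, -6), Rational(1, 2)))) = Mul(B, Add(B, Pow(Add(-6, B), Rational(1, 2)))))
Pow(Add(Mul(Function('X')(-8), -67), Function('w')(190, 204)), -1) = Pow(Add(Mul(Mul(-8, Add(-8, Pow(Add(-6, -8), Rational(1, 2)))), -67), 298), -1) = Pow(Add(Mul(Mul(-8, Add(-8, Pow(-14, Rational(1, 2)))), -67), 298), -1) = Pow(Add(Mul(Mul(-8, Add(-8, Mul(I, Pow(14, Rational(1, 2))))), -67), 298), -1) = Pow(Add(Mul(Add(64, Mul(-8, I, Pow(14, Rational(1, 2)))), -67), 298), -1) = Pow(Add(Add(-4288, Mul(536, I, Pow(14, Rational(1, 2)))), 298), -1) = Pow(Add(-3990, Mul(536, I, Pow(14, Rational(1, 2)))), -1)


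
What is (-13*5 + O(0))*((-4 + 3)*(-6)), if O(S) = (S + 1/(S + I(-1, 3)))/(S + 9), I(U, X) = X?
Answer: -3508/9 ≈ -389.78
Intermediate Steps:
O(S) = (S + 1/(3 + S))/(9 + S) (O(S) = (S + 1/(S + 3))/(S + 9) = (S + 1/(3 + S))/(9 + S))
(-13*5 + O(0))*((-4 + 3)*(-6)) = (-13*5 + (1 + 0**2 + 3*0)/(27 + 0**2 + 12*0))*((-4 + 3)*(-6)) = (-65 + (1 + 0 + 0)/(27 + 0 + 0))*(-1*(-6)) = (-65 + 1/27)*6 = -1754/27*6 = -3508/9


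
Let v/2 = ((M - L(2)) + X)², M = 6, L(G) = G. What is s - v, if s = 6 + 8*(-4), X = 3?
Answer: -124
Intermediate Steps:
v = 98 (v = 2*((6 - 1*2) + 3)² = 2*((6 - 2) + 3)² = 2*(4 + 3)² = 2*7² = 2*49 = 98)
s = -26 (s = 6 - 32 = -26)
s - v = -26 - 1*98 = -26 - 98 = -124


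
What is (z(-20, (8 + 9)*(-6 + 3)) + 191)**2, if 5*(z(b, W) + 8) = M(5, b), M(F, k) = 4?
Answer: 844561/25 ≈ 33782.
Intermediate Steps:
z(b, W) = -36/5 (z(b, W) = -8 + (1/5)*4 = -8 + 4/5 = -36/5)
(z(-20, (8 + 9)*(-6 + 3)) + 191)**2 = (-36/5 + 191)**2 = (919/5)**2 = 844561/25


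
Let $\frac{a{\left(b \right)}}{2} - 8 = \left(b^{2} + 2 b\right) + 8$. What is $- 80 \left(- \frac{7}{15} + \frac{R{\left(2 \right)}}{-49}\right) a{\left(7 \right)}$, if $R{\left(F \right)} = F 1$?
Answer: $\frac{942944}{147} \approx 6414.6$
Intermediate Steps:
$R{\left(F \right)} = F$
$a{\left(b \right)} = 32 + 2 b^{2} + 4 b$ ($a{\left(b \right)} = 16 + 2 \left(\left(b^{2} + 2 b\right) + 8\right) = 16 + 2 \left(8 + b^{2} + 2 b\right) = 16 + \left(16 + 2 b^{2} + 4 b\right) = 32 + 2 b^{2} + 4 b$)
$- 80 \left(- \frac{7}{15} + \frac{R{\left(2 \right)}}{-49}\right) a{\left(7 \right)} = - 80 \left(- \frac{7}{15} + \frac{2}{-49}\right) \left(32 + 2 \cdot 7^{2} + 4 \cdot 7\right) = - 80 \left(\left(-7\right) \frac{1}{15} + 2 \left(- \frac{1}{49}\right)\right) \left(32 + 2 \cdot 49 + 28\right) = - 80 \left(- \frac{7}{15} - \frac{2}{49}\right) \left(32 + 98 + 28\right) = \left(-80\right) \left(- \frac{373}{735}\right) 158 = \frac{5968}{147} \cdot 158 = \frac{942944}{147}$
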